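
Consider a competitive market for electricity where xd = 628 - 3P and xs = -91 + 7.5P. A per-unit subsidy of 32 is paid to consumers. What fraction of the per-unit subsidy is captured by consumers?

Pre-subsidy: 628 - 3P = -91 + 7.5P gives P* = 1438/21, x* = 2958/7.
With the rebate, buyers effectively pay Pb = Ps − 32, where Ps is the price sellers receive.
Demand in terms of Ps becomes xd = 628 − 3(Ps − 32) = 724 - 3Ps. Setting this equal to supply: 724 - 3Ps = -91 + 7.5Ps, so Ps = 1630/21.
Buyers pay Pb = 1630/21 − 32 = 958/21; x' = -91 + 7.5·(1630/21) = 3438/7.
Buyers' price falls by P* − Pb = 1438/21 − 958/21 = 160/7; sellers' price rises by Ps − P* = 1630/21 − 1438/21 = 64/7.
So consumers capture (160/7)/32 = 5/7 of each unit of subsidy.

Consumer share = 5/7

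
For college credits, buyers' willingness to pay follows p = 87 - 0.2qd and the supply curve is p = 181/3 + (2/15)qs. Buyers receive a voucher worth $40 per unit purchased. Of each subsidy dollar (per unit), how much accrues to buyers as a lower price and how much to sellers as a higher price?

Pre-subsidy: 87 - 0.2q = 181/3 + (2/15)q gives q* = 80 and p* = 71.
With the rebate, buyers effectively pay pb = ps − 40, where ps is the price sellers receive.
On the curves, pb = 87 - 0.2q and ps = 181/3 + (2/15)q; the wedge ps − pb = 40 gives 181/3 + (2/15)q − (87 - 0.2q) = 40, so q' = 200.
Then pb = 87 − 0.2·200 = 47 and ps = 181/3 + (2/15)·200 = 87.
Buyers' price falls by p* − pb = 71 − 47 = 24; sellers' price rises by ps − p* = 87 − 71 = 16.

Buyers gain $24 per unit; sellers gain $16 per unit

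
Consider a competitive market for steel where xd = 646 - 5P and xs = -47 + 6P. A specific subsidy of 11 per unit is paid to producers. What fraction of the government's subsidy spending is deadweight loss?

Pre-subsidy: 646 - 5P = -47 + 6P gives P* = 63, x* = 331.
With the subsidy, sellers receive Ps = Pb + 11 for each unit, where Pb is the price buyers pay.
Supply in terms of Pb becomes xs = -47 + 6(Pb + 11) = 19 + 6Pb. Setting this equal to demand: 646 - 5Pb = 19 + 6Pb, so Pb = 57.
Sellers receive Ps = 57 + 11 = 68; x' = 646 − 5·57 = 361.
ΔCS = ½(331 + 361)(63 − 57) = 2076; ΔPS = ½(331 + 361)(68 − 63) = 1730.
Government spending = 11 × 361 = 3971.
DWL = ½ × 11 × (361 − 331) = 165; fraction = 165 / 3971 = 15/361.

DWL / government spending = 15/361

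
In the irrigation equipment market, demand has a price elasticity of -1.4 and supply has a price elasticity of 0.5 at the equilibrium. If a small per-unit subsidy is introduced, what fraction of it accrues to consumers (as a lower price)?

For a small subsidy around the equilibrium, the benefit split depends on the relative slopes, which at a point are proportional to the elasticities.
Buyer share = εs/(εs + |εd|) = 0.5/(0.5 + 1.4) = 5/19; seller share = |εd|/(εs + |εd|) = 14/19.

Consumer share = 5/19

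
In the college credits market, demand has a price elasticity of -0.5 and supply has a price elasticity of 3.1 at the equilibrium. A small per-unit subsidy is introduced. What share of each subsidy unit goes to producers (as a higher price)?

Producer share = 5/36

For a small subsidy around the equilibrium, the benefit split depends on the relative slopes, which at a point are proportional to the elasticities.
Buyer share = εs/(εs + |εd|) = 3.1/(3.1 + 0.5) = 31/36; seller share = |εd|/(εs + |εd|) = 5/36.
So producers capture 5/36 of the subsidy.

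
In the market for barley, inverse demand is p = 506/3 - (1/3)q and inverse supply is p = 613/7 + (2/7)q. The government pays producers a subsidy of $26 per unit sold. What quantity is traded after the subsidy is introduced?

q' = 173

Pre-subsidy: 506/3 - (1/3)q = 613/7 + (2/7)q gives q* = 131 and p* = 125.
With the subsidy, sellers receive ps = pb + 26 for each unit, where pb is the price buyers pay.
On the curves, pb = 506/3 - (1/3)q and ps = 613/7 + (2/7)q; the wedge ps − pb = 26 gives 613/7 + (2/7)q − (506/3 - (1/3)q) = 26, so q' = 173.
Then pb = 506/3 − (1/3)·173 = 111 and ps = 613/7 + (2/7)·173 = 137.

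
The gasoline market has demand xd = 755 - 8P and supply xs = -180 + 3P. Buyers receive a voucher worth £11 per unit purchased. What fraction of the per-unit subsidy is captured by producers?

Producer share = 8/11

Pre-subsidy: 755 - 8P = -180 + 3P gives P* = 85, x* = 75.
With the rebate, buyers effectively pay Pb = Ps − 11, where Ps is the price sellers receive.
Demand in terms of Ps becomes xd = 755 − 8(Ps − 11) = 843 - 8Ps. Setting this equal to supply: 843 - 8Ps = -180 + 3Ps, so Ps = 93.
Buyers pay Pb = 93 − 11 = 82; x' = -180 + 3·93 = 99.
Buyers' price falls by P* − Pb = 85 − 82 = 3; sellers' price rises by Ps − P* = 93 − 85 = 8.
So producers capture 8/11 = 8/11 of each unit of subsidy.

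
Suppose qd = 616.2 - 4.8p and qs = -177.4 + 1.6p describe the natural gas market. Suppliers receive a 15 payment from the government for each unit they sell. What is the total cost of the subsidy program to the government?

Government cost = 585

Pre-subsidy: 616.2 - 4.8p = -177.4 + 1.6p gives p* = 124, q* = 21.
With the subsidy, sellers receive ps = pb + 15 for each unit, where pb is the price buyers pay.
Supply in terms of pb becomes qs = -177.4 + 1.6(pb + 15) = -153.4 + 1.6pb. Setting this equal to demand: 616.2 - 4.8pb = -153.4 + 1.6pb, so pb = 120.25.
Sellers receive ps = 120.25 + 15 = 135.25; q' = 616.2 − 4.8·120.25 = 39.
Government outlay = subsidy × quantity = 15 × 39 = 585.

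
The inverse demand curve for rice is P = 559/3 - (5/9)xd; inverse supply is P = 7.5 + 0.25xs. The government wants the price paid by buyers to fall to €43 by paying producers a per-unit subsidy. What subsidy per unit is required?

At a buyer price of 43, quantity demanded is 335.4 − 1.8·43 = 258.
Sellers supply 258 only when they receive Ps = 7.5 + 0.25·258 = 72.
s = Ps − Pb = 72 − 43 = 29.

Required subsidy s = €29 per unit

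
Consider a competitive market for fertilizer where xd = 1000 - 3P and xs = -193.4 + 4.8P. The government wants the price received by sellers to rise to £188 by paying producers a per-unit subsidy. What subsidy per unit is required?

Required subsidy s = £91 per unit

At a seller price of 188, quantity supplied is -193.4 + 4.8·188 = 709.
Buyers absorb 709 only when they pay Pb with 1000 − 3·Pb = 709, i.e. Pb = 97.
s = Ps − Pb = 188 − 97 = 91.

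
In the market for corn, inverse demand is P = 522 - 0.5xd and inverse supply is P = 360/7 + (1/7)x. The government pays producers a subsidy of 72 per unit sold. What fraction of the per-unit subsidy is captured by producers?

Pre-subsidy: 522 - 0.5x = 360/7 + (1/7)x gives x* = 732 and P* = 156.
With the subsidy, sellers receive Ps = Pb + 72 for each unit, where Pb is the price buyers pay.
On the curves, Pb = 522 - 0.5x and Ps = 360/7 + (1/7)x; the wedge Ps − Pb = 72 gives 360/7 + (1/7)x − (522 - 0.5x) = 72, so x' = 844.
Then Pb = 522 − 0.5·844 = 100 and Ps = 360/7 + (1/7)·844 = 172.
Buyers' price falls by P* − Pb = 156 − 100 = 56; sellers' price rises by Ps − P* = 172 − 156 = 16.
So producers capture 16/72 = 2/9 of each unit of subsidy.

Producer share = 2/9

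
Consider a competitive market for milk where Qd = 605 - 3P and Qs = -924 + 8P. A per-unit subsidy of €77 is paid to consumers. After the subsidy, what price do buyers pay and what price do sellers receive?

Buyers pay €83; sellers receive €160

Pre-subsidy: 605 - 3P = -924 + 8P gives P* = 139, Q* = 188.
With the rebate, buyers effectively pay Pb = Ps − 77, where Ps is the price sellers receive.
Demand in terms of Ps becomes Qd = 605 − 3(Ps − 77) = 836 - 3Ps. Setting this equal to supply: 836 - 3Ps = -924 + 8Ps, so Ps = 160.
Buyers pay Pb = 160 − 77 = 83; Q' = -924 + 8·160 = 356.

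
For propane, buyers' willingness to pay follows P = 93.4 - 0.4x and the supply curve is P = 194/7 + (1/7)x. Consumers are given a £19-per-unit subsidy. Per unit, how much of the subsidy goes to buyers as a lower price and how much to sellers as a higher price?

Pre-subsidy: 93.4 - 0.4x = 194/7 + (1/7)x gives x* = 121 and P* = 45.
With the rebate, buyers effectively pay Pb = Ps − 19, where Ps is the price sellers receive.
On the curves, Pb = 93.4 - 0.4x and Ps = 194/7 + (1/7)x; the wedge Ps − Pb = 19 gives 194/7 + (1/7)x − (93.4 - 0.4x) = 19, so x' = 156.
Then Pb = 93.4 − 0.4·156 = 31 and Ps = 194/7 + (1/7)·156 = 50.
Buyers' price falls by P* − Pb = 45 − 31 = 14; sellers' price rises by Ps − P* = 50 − 45 = 5.

Buyers gain £14 per unit; sellers gain £5 per unit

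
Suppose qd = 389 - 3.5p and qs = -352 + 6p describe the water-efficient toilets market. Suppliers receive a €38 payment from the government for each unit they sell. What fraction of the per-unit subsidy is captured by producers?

Producer share = 7/19

Pre-subsidy: 389 - 3.5p = -352 + 6p gives p* = 78, q* = 116.
With the subsidy, sellers receive ps = pb + 38 for each unit, where pb is the price buyers pay.
Supply in terms of pb becomes qs = -352 + 6(pb + 38) = -124 + 6pb. Setting this equal to demand: 389 - 3.5pb = -124 + 6pb, so pb = 54.
Sellers receive ps = 54 + 38 = 92; q' = 389 − 3.5·54 = 200.
Buyers' price falls by p* − pb = 78 − 54 = 24; sellers' price rises by ps − p* = 92 − 78 = 14.
So producers capture 14/38 = 7/19 of each unit of subsidy.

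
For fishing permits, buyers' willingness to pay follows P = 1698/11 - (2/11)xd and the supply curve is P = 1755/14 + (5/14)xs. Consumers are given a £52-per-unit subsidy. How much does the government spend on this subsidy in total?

Government cost = 648700/83

Pre-subsidy: 1698/11 - (2/11)x = 1755/14 + (5/14)x gives x* = 4467/83 and P* = 12000/83.
With the rebate, buyers effectively pay Pb = Ps − 52, where Ps is the price sellers receive.
On the curves, Pb = 1698/11 - (2/11)x and Ps = 1755/14 + (5/14)x; the wedge Ps − Pb = 52 gives 1755/14 + (5/14)x − (1698/11 - (2/11)x) = 52, so x' = 12475/83.
Then Pb = 1698/11 − (2/11)·(12475/83) = 10544/83 and Ps = 1755/14 + (5/14)·(12475/83) = 14860/83.
Government outlay = subsidy × quantity = 52 × 12475/83 = 648700/83.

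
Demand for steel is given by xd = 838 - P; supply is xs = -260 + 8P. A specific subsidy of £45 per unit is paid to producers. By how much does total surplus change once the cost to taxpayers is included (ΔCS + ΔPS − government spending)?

Net change in total surplus = -£900

Pre-subsidy: 838 - P = -260 + 8P gives P* = 122, x* = 716.
With the subsidy, sellers receive Ps = Pb + 45 for each unit, where Pb is the price buyers pay.
Supply in terms of Pb becomes xs = -260 + 8(Pb + 45) = 100 + 8Pb. Setting this equal to demand: 838 - Pb = 100 + 8Pb, so Pb = 82.
Sellers receive Ps = 82 + 45 = 127; x' = 838 − 1·82 = 756.
ΔCS = ½(716 + 756)(122 − 82) = 29440; ΔPS = ½(716 + 756)(127 − 122) = 3680.
Government spending = 45 × 756 = 34020.
Net change = 29440 + 3680 − 34020 = -900. The loss equals the DWL triangle ½·45·40.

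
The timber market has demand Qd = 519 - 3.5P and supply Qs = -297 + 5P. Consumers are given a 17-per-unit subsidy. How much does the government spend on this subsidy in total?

Pre-subsidy: 519 - 3.5P = -297 + 5P gives P* = 96, Q* = 183.
With the rebate, buyers effectively pay Pb = Ps − 17, where Ps is the price sellers receive.
Demand in terms of Ps becomes Qd = 519 − 3.5(Ps − 17) = 578.5 - 3.5Ps. Setting this equal to supply: 578.5 - 3.5Ps = -297 + 5Ps, so Ps = 103.
Buyers pay Pb = 103 − 17 = 86; Q' = -297 + 5·103 = 218.
Government outlay = subsidy × quantity = 17 × 218 = 3706.

Government cost = 3706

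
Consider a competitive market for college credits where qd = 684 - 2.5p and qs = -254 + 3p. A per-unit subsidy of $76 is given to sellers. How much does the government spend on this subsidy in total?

Pre-subsidy: 684 - 2.5p = -254 + 3p gives p* = 1876/11, q* = 2834/11.
With the subsidy, sellers receive ps = pb + 76 for each unit, where pb is the price buyers pay.
Supply in terms of pb becomes qs = -254 + 3(pb + 76) = -26 + 3pb. Setting this equal to demand: 684 - 2.5pb = -26 + 3pb, so pb = 1420/11.
Sellers receive ps = 1420/11 + 76 = 2256/11; q' = 684 − 2.5·(1420/11) = 3974/11.
Government outlay = subsidy × quantity = 76 × 3974/11 = 302024/11.

Government cost = 302024/11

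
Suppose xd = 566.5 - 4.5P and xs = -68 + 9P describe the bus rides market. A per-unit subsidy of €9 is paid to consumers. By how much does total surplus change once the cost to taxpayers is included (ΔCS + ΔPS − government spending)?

Pre-subsidy: 566.5 - 4.5P = -68 + 9P gives P* = 47, x* = 355.
With the rebate, buyers effectively pay Pb = Ps − 9, where Ps is the price sellers receive.
Demand in terms of Ps becomes xd = 566.5 − 4.5(Ps − 9) = 607 - 4.5Ps. Setting this equal to supply: 607 - 4.5Ps = -68 + 9Ps, so Ps = 50.
Buyers pay Pb = 50 − 9 = 41; x' = -68 + 9·50 = 382.
ΔCS = ½(355 + 382)(47 − 41) = 2211; ΔPS = ½(355 + 382)(50 − 47) = 1105.5.
Government spending = 9 × 382 = 3438.
Net change = 2211 + 1105.5 − 3438 = -121.5. The loss equals the DWL triangle ½·9·27.

Net change in total surplus = -€121.5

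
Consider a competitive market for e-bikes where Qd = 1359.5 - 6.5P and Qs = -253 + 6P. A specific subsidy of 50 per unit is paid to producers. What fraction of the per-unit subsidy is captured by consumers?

Consumer share = 0.48

Pre-subsidy: 1359.5 - 6.5P = -253 + 6P gives P* = 129, Q* = 521.
With the subsidy, sellers receive Ps = Pb + 50 for each unit, where Pb is the price buyers pay.
Supply in terms of Pb becomes Qs = -253 + 6(Pb + 50) = 47 + 6Pb. Setting this equal to demand: 1359.5 - 6.5Pb = 47 + 6Pb, so Pb = 105.
Sellers receive Ps = 105 + 50 = 155; Q' = 1359.5 − 6.5·105 = 677.
Buyers' price falls by P* − Pb = 129 − 105 = 24; sellers' price rises by Ps − P* = 155 − 129 = 26.
So consumers capture 24/50 = 0.48 of each unit of subsidy.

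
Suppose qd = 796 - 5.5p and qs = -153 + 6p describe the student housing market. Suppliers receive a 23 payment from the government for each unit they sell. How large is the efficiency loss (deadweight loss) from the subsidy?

Deadweight loss = 759

Pre-subsidy: 796 - 5.5p = -153 + 6p gives p* = 1898/23, q* = 7869/23.
With the subsidy, sellers receive ps = pb + 23 for each unit, where pb is the price buyers pay.
Supply in terms of pb becomes qs = -153 + 6(pb + 23) = -15 + 6pb. Setting this equal to demand: 796 - 5.5pb = -15 + 6pb, so pb = 1622/23.
Sellers receive ps = 1622/23 + 23 = 2151/23; q' = 796 − 5.5·(1622/23) = 9387/23.
The subsidy expands output by 9387/23 − 7869/23 = 66 past the efficient level; on those units the gap between marginal cost and willingness to pay runs from 0 up to 23.
DWL = ½ × 23 × 66 = 759.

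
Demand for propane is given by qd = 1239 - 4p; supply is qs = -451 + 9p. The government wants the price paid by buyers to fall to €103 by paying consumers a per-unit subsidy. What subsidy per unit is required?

At a buyer price of 103, quantity demanded is 1239 − 4·103 = 827.
Sellers supply 827 only when they receive ps with -451 + 9·ps = 827, i.e. ps = 142.
s = ps − pb = 142 − 103 = 39.

Required subsidy s = €39 per unit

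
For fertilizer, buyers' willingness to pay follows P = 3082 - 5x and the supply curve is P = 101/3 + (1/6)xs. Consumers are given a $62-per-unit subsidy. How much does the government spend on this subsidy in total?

Government cost = $37324

Pre-subsidy: 3082 - 5x = 101/3 + (1/6)x gives x* = 590 and P* = 132.
With the rebate, buyers effectively pay Pb = Ps − 62, where Ps is the price sellers receive.
On the curves, Pb = 3082 - 5x and Ps = 101/3 + (1/6)x; the wedge Ps − Pb = 62 gives 101/3 + (1/6)x − (3082 - 5x) = 62, so x' = 602.
Then Pb = 3082 − 5·602 = 72 and Ps = 101/3 + (1/6)·602 = 134.
Government outlay = subsidy × quantity = 62 × 602 = 37324.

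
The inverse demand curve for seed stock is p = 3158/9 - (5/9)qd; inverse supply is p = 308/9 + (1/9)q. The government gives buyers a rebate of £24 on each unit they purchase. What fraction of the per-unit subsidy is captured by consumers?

Consumer share = 5/6

Pre-subsidy: 3158/9 - (5/9)q = 308/9 + (1/9)q gives q* = 475 and p* = 87.
With the rebate, buyers effectively pay pb = ps − 24, where ps is the price sellers receive.
On the curves, pb = 3158/9 - (5/9)q and ps = 308/9 + (1/9)q; the wedge ps − pb = 24 gives 308/9 + (1/9)q − (3158/9 - (5/9)q) = 24, so q' = 511.
Then pb = 3158/9 − (5/9)·511 = 67 and ps = 308/9 + (1/9)·511 = 91.
Buyers' price falls by p* − pb = 87 − 67 = 20; sellers' price rises by ps − p* = 91 − 87 = 4.
So consumers capture 20/24 = 5/6 of each unit of subsidy.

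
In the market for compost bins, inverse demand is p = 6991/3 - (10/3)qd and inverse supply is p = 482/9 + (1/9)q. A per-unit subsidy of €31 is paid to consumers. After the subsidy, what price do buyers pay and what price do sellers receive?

Pre-subsidy: 6991/3 - (10/3)q = 482/9 + (1/9)q gives q* = 661 and p* = 127.
With the rebate, buyers effectively pay pb = ps − 31, where ps is the price sellers receive.
On the curves, pb = 6991/3 - (10/3)q and ps = 482/9 + (1/9)q; the wedge ps − pb = 31 gives 482/9 + (1/9)q − (6991/3 - (10/3)q) = 31, so q' = 670.
Then pb = 6991/3 − (10/3)·670 = 97 and ps = 482/9 + (1/9)·670 = 128.

Buyers pay €97; sellers receive €128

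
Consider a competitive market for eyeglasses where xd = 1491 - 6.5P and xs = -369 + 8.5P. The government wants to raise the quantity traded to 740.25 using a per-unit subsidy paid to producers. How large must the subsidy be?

Required subsidy s = 15 per unit

At x = 740.25, invert demand for the buyer price: Pb = (1491 − 740.25)/6.5 = 115.5; invert supply for the seller price: Ps = (740.25 − (-369))/8.5 = 130.5.
The subsidy must fill the gap: s = Ps − Pb = 130.5 − 115.5 = 15.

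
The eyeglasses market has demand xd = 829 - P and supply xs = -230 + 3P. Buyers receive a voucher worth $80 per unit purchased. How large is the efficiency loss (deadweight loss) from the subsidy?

Deadweight loss = $2400

Pre-subsidy: 829 - P = -230 + 3P gives P* = 264.75, x* = 564.25.
With the rebate, buyers effectively pay Pb = Ps − 80, where Ps is the price sellers receive.
Demand in terms of Ps becomes xd = 829 − 1(Ps − 80) = 909 - Ps. Setting this equal to supply: 909 - Ps = -230 + 3Ps, so Ps = 284.75.
Buyers pay Pb = 284.75 − 80 = 204.75; x' = -230 + 3·284.75 = 624.25.
The subsidy expands output by 624.25 − 564.25 = 60 past the efficient level; on those units the gap between marginal cost and willingness to pay runs from 0 up to 80.
DWL = ½ × 80 × 60 = 2400.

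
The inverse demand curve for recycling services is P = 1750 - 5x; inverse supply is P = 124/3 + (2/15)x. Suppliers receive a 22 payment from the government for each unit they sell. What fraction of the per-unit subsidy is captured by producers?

Producer share = 2/77

Pre-subsidy: 1750 - 5x = 124/3 + (2/15)x gives x* = 2330/7 and P* = 600/7.
With the subsidy, sellers receive Ps = Pb + 22 for each unit, where Pb is the price buyers pay.
On the curves, Pb = 1750 - 5x and Ps = 124/3 + (2/15)x; the wedge Ps − Pb = 22 gives 124/3 + (2/15)x − (1750 - 5x) = 22, so x' = 2360/7.
Then Pb = 1750 − 5·(2360/7) = 450/7 and Ps = 124/3 + (2/15)·(2360/7) = 604/7.
Buyers' price falls by P* − Pb = 600/7 − 450/7 = 150/7; sellers' price rises by Ps − P* = 604/7 − 600/7 = 4/7.
So producers capture (4/7)/22 = 2/77 of each unit of subsidy.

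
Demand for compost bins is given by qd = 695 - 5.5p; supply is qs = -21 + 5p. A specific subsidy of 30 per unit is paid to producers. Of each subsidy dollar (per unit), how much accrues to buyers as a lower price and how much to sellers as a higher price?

Buyers gain 100/7 per unit; sellers gain 110/7 per unit

Pre-subsidy: 695 - 5.5p = -21 + 5p gives p* = 1432/21, q* = 6719/21.
With the subsidy, sellers receive ps = pb + 30 for each unit, where pb is the price buyers pay.
Supply in terms of pb becomes qs = -21 + 5(pb + 30) = 129 + 5pb. Setting this equal to demand: 695 - 5.5pb = 129 + 5pb, so pb = 1132/21.
Sellers receive ps = 1132/21 + 30 = 1762/21; q' = 695 − 5.5·(1132/21) = 8369/21.
Buyers' price falls by p* − pb = 1432/21 − 1132/21 = 100/7; sellers' price rises by ps − p* = 1762/21 − 1432/21 = 110/7.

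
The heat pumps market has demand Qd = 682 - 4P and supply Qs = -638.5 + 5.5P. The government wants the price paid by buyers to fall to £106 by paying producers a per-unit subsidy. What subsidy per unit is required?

At a buyer price of 106, quantity demanded is 682 − 4·106 = 258.
Sellers supply 258 only when they receive Ps with -638.5 + 5.5·Ps = 258, i.e. Ps = 163.
s = Ps − Pb = 163 − 106 = 57.

Required subsidy s = £57 per unit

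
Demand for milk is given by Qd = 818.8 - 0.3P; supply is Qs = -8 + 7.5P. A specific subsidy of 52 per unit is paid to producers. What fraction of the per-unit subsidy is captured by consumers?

Pre-subsidy: 818.8 - 0.3P = -8 + 7.5P gives P* = 106, Q* = 787.
With the subsidy, sellers receive Ps = Pb + 52 for each unit, where Pb is the price buyers pay.
Supply in terms of Pb becomes Qs = -8 + 7.5(Pb + 52) = 382 + 7.5Pb. Setting this equal to demand: 818.8 - 0.3Pb = 382 + 7.5Pb, so Pb = 56.
Sellers receive Ps = 56 + 52 = 108; Q' = 818.8 − 0.3·56 = 802.
Buyers' price falls by P* − Pb = 106 − 56 = 50; sellers' price rises by Ps − P* = 108 − 106 = 2.
So consumers capture 50/52 = 25/26 of each unit of subsidy.

Consumer share = 25/26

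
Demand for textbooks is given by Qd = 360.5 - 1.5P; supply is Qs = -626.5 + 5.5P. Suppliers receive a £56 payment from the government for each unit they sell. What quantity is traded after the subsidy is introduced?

Pre-subsidy: 360.5 - 1.5P = -626.5 + 5.5P gives P* = 141, Q* = 149.
With the subsidy, sellers receive Ps = Pb + 56 for each unit, where Pb is the price buyers pay.
Supply in terms of Pb becomes Qs = -626.5 + 5.5(Pb + 56) = -318.5 + 5.5Pb. Setting this equal to demand: 360.5 - 1.5Pb = -318.5 + 5.5Pb, so Pb = 97.
Sellers receive Ps = 97 + 56 = 153; Q' = 360.5 − 1.5·97 = 215.

Q' = 215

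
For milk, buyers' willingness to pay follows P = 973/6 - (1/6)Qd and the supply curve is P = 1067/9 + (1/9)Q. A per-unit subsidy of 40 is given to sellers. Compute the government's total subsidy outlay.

Pre-subsidy: 973/6 - (1/6)Q = 1067/9 + (1/9)Q gives Q* = 157 and P* = 136.
With the subsidy, sellers receive Ps = Pb + 40 for each unit, where Pb is the price buyers pay.
On the curves, Pb = 973/6 - (1/6)Q and Ps = 1067/9 + (1/9)Q; the wedge Ps − Pb = 40 gives 1067/9 + (1/9)Q − (973/6 - (1/6)Q) = 40, so Q' = 301.
Then Pb = 973/6 − (1/6)·301 = 112 and Ps = 1067/9 + (1/9)·301 = 152.
Government outlay = subsidy × quantity = 40 × 301 = 12040.

Government cost = 12040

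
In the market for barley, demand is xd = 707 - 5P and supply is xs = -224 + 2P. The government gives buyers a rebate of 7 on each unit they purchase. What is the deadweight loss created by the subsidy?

Deadweight loss = 35

Pre-subsidy: 707 - 5P = -224 + 2P gives P* = 133, x* = 42.
With the rebate, buyers effectively pay Pb = Ps − 7, where Ps is the price sellers receive.
Demand in terms of Ps becomes xd = 707 − 5(Ps − 7) = 742 - 5Ps. Setting this equal to supply: 742 - 5Ps = -224 + 2Ps, so Ps = 138.
Buyers pay Pb = 138 − 7 = 131; x' = -224 + 2·138 = 52.
The subsidy expands output by 52 − 42 = 10 past the efficient level; on those units the gap between marginal cost and willingness to pay runs from 0 up to 7.
DWL = ½ × 7 × 10 = 35.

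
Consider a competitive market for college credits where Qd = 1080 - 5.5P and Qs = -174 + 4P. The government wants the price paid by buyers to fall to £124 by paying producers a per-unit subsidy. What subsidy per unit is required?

Required subsidy s = £19 per unit

At a buyer price of 124, quantity demanded is 1080 − 5.5·124 = 398.
Sellers supply 398 only when they receive Ps with -174 + 4·Ps = 398, i.e. Ps = 143.
s = Ps − Pb = 143 − 124 = 19.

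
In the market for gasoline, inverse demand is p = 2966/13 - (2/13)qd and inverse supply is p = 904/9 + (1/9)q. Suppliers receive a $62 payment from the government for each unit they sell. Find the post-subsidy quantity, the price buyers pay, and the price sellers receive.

Pre-subsidy: 2966/13 - (2/13)q = 904/9 + (1/9)q gives q* = 482 and p* = 154.
With the subsidy, sellers receive ps = pb + 62 for each unit, where pb is the price buyers pay.
On the curves, pb = 2966/13 - (2/13)q and ps = 904/9 + (1/9)q; the wedge ps − pb = 62 gives 904/9 + (1/9)q − (2966/13 - (2/13)q) = 62, so q' = 716.
Then pb = 2966/13 − (2/13)·716 = 118 and ps = 904/9 + (1/9)·716 = 180.

q' = 716; buyers pay $118; sellers receive $180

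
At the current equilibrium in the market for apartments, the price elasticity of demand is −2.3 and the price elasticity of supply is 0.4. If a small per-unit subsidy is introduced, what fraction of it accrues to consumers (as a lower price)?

Consumer share = 4/27

For a small subsidy around the equilibrium, the benefit split depends on the relative slopes, which at a point are proportional to the elasticities.
Buyer share = εs/(εs + |εd|) = 0.4/(0.4 + 2.3) = 4/27; seller share = |εd|/(εs + |εd|) = 23/27.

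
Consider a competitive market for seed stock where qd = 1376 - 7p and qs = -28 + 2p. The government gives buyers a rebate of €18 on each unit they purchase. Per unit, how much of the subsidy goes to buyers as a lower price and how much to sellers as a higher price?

Buyers gain €4 per unit; sellers gain €14 per unit

Pre-subsidy: 1376 - 7p = -28 + 2p gives p* = 156, q* = 284.
With the rebate, buyers effectively pay pb = ps − 18, where ps is the price sellers receive.
Demand in terms of ps becomes qd = 1376 − 7(ps − 18) = 1502 - 7ps. Setting this equal to supply: 1502 - 7ps = -28 + 2ps, so ps = 170.
Buyers pay pb = 170 − 18 = 152; q' = -28 + 2·170 = 312.
Buyers' price falls by p* − pb = 156 − 152 = 4; sellers' price rises by ps − p* = 170 − 156 = 14.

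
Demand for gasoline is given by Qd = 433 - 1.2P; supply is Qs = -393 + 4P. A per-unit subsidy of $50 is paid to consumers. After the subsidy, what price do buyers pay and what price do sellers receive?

Buyers pay 1565/13; sellers receive 2215/13

Pre-subsidy: 433 - 1.2P = -393 + 4P gives P* = 2065/13, Q* = 3151/13.
With the rebate, buyers effectively pay Pb = Ps − 50, where Ps is the price sellers receive.
Demand in terms of Ps becomes Qd = 433 − 1.2(Ps − 50) = 493 - 1.2Ps. Setting this equal to supply: 493 - 1.2Ps = -393 + 4Ps, so Ps = 2215/13.
Buyers pay Pb = 2215/13 − 50 = 1565/13; Q' = -393 + 4·(2215/13) = 3751/13.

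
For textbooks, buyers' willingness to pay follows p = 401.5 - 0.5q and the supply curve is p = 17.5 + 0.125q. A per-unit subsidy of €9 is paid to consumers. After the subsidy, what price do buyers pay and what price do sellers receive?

Buyers pay €87.1; sellers receive €96.1

Pre-subsidy: 401.5 - 0.5q = 17.5 + 0.125q gives q* = 614.4 and p* = 94.3.
With the rebate, buyers effectively pay pb = ps − 9, where ps is the price sellers receive.
On the curves, pb = 401.5 - 0.5q and ps = 17.5 + 0.125q; the wedge ps − pb = 9 gives 17.5 + 0.125q − (401.5 - 0.5q) = 9, so q' = 628.8.
Then pb = 401.5 − 0.5·628.8 = 87.1 and ps = 17.5 + 0.125·628.8 = 96.1.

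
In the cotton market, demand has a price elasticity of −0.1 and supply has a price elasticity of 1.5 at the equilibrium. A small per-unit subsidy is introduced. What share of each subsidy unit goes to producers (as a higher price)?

Producer share = 0.0625

For a small subsidy around the equilibrium, the benefit split depends on the relative slopes, which at a point are proportional to the elasticities.
Buyer share = εs/(εs + |εd|) = 1.5/(1.5 + 0.1) = 0.9375; seller share = |εd|/(εs + |εd|) = 0.0625.
So producers capture 0.0625 of the subsidy.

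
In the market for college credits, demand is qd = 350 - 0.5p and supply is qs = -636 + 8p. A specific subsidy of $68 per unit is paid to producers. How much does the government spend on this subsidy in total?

Government cost = $22032

Pre-subsidy: 350 - 0.5p = -636 + 8p gives p* = 116, q* = 292.
With the subsidy, sellers receive ps = pb + 68 for each unit, where pb is the price buyers pay.
Supply in terms of pb becomes qs = -636 + 8(pb + 68) = -92 + 8pb. Setting this equal to demand: 350 - 0.5pb = -92 + 8pb, so pb = 52.
Sellers receive ps = 52 + 68 = 120; q' = 350 − 0.5·52 = 324.
Government outlay = subsidy × quantity = 68 × 324 = 22032.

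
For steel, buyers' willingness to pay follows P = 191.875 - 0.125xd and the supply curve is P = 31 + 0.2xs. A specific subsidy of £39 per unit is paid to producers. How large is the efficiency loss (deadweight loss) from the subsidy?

Deadweight loss = £2340

Pre-subsidy: 191.875 - 0.125x = 31 + 0.2x gives x* = 495 and P* = 130.
With the subsidy, sellers receive Ps = Pb + 39 for each unit, where Pb is the price buyers pay.
On the curves, Pb = 191.875 - 0.125x and Ps = 31 + 0.2x; the wedge Ps − Pb = 39 gives 31 + 0.2x − (191.875 - 0.125x) = 39, so x' = 615.
Then Pb = 191.875 − 0.125·615 = 115 and Ps = 31 + 0.2·615 = 154.
The subsidy expands output by 615 − 495 = 120 past the efficient level; on those units the gap between marginal cost and willingness to pay runs from 0 up to 39.
DWL = ½ × 39 × 120 = 2340.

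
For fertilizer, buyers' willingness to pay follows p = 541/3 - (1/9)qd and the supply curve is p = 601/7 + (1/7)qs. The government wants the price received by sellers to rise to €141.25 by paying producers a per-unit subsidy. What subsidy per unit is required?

At a seller price of 141.25, quantity supplied is -601 + 7·141.25 = 387.75.
Buyers absorb 387.75 only when they pay pb = 541/3 − (1/9)·387.75 = 137.25.
s = ps − pb = 141.25 − 137.25 = 4.

Required subsidy s = €4 per unit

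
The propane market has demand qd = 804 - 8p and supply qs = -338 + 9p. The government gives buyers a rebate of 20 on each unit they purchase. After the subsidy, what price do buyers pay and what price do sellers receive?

Buyers pay 962/17; sellers receive 1302/17

Pre-subsidy: 804 - 8p = -338 + 9p gives p* = 1142/17, q* = 4532/17.
With the rebate, buyers effectively pay pb = ps − 20, where ps is the price sellers receive.
Demand in terms of ps becomes qd = 804 − 8(ps − 20) = 964 - 8ps. Setting this equal to supply: 964 - 8ps = -338 + 9ps, so ps = 1302/17.
Buyers pay pb = 1302/17 − 20 = 962/17; q' = -338 + 9·(1302/17) = 5972/17.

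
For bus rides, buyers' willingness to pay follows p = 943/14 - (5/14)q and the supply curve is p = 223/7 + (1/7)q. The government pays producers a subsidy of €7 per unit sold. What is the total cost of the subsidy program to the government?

Pre-subsidy: 943/14 - (5/14)q = 223/7 + (1/7)q gives q* = 71 and p* = 42.
With the subsidy, sellers receive ps = pb + 7 for each unit, where pb is the price buyers pay.
On the curves, pb = 943/14 - (5/14)q and ps = 223/7 + (1/7)q; the wedge ps − pb = 7 gives 223/7 + (1/7)q − (943/14 - (5/14)q) = 7, so q' = 85.
Then pb = 943/14 − (5/14)·85 = 37 and ps = 223/7 + (1/7)·85 = 44.
Government outlay = subsidy × quantity = 7 × 85 = 595.

Government cost = €595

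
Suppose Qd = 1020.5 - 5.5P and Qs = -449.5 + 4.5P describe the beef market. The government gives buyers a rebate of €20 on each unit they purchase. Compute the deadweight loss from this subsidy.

Deadweight loss = €495

Pre-subsidy: 1020.5 - 5.5P = -449.5 + 4.5P gives P* = 147, Q* = 212.
With the rebate, buyers effectively pay Pb = Ps − 20, where Ps is the price sellers receive.
Demand in terms of Ps becomes Qd = 1020.5 − 5.5(Ps − 20) = 1130.5 - 5.5Ps. Setting this equal to supply: 1130.5 - 5.5Ps = -449.5 + 4.5Ps, so Ps = 158.
Buyers pay Pb = 158 − 20 = 138; Q' = -449.5 + 4.5·158 = 261.5.
The subsidy expands output by 261.5 − 212 = 49.5 past the efficient level; on those units the gap between marginal cost and willingness to pay runs from 0 up to 20.
DWL = ½ × 20 × 49.5 = 495.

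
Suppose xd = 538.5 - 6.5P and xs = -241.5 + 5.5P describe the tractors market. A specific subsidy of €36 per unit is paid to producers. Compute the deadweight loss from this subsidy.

Pre-subsidy: 538.5 - 6.5P = -241.5 + 5.5P gives P* = 65, x* = 116.
With the subsidy, sellers receive Ps = Pb + 36 for each unit, where Pb is the price buyers pay.
Supply in terms of Pb becomes xs = -241.5 + 5.5(Pb + 36) = -43.5 + 5.5Pb. Setting this equal to demand: 538.5 - 6.5Pb = -43.5 + 5.5Pb, so Pb = 48.5.
Sellers receive Ps = 48.5 + 36 = 84.5; x' = 538.5 − 6.5·48.5 = 223.25.
The subsidy expands output by 223.25 − 116 = 107.25 past the efficient level; on those units the gap between marginal cost and willingness to pay runs from 0 up to 36.
DWL = ½ × 36 × 107.25 = 1930.5.

Deadweight loss = €1930.5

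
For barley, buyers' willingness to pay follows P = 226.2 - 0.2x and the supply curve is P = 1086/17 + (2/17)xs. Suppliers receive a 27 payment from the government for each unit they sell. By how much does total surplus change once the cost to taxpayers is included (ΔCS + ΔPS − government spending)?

Net change in total surplus = -1147.5

Pre-subsidy: 226.2 - 0.2x = 1086/17 + (2/17)x gives x* = 511 and P* = 124.
With the subsidy, sellers receive Ps = Pb + 27 for each unit, where Pb is the price buyers pay.
On the curves, Pb = 226.2 - 0.2x and Ps = 1086/17 + (2/17)x; the wedge Ps − Pb = 27 gives 1086/17 + (2/17)x − (226.2 - 0.2x) = 27, so x' = 596.
Then Pb = 226.2 − 0.2·596 = 107 and Ps = 1086/17 + (2/17)·596 = 134.
ΔCS = ½(511 + 596)(124 − 107) = 9409.5; ΔPS = ½(511 + 596)(134 − 124) = 5535.
Government spending = 27 × 596 = 16092.
Net change = 9409.5 + 5535 − 16092 = -1147.5. The loss equals the DWL triangle ½·27·85.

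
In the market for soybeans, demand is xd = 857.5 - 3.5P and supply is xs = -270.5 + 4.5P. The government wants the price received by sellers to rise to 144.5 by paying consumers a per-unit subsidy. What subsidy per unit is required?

Required subsidy s = 8 per unit

At a seller price of 144.5, quantity supplied is -270.5 + 4.5·144.5 = 379.75.
Buyers absorb 379.75 only when they pay Pb with 857.5 − 3.5·Pb = 379.75, i.e. Pb = 136.5.
s = Ps − Pb = 144.5 − 136.5 = 8.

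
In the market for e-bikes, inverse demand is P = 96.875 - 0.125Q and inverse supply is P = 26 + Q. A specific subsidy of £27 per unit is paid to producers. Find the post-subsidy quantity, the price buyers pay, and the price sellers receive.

Q' = 87; buyers pay £86; sellers receive £113

Pre-subsidy: 96.875 - 0.125Q = 26 + Q gives Q* = 63 and P* = 89.
With the subsidy, sellers receive Ps = Pb + 27 for each unit, where Pb is the price buyers pay.
On the curves, Pb = 96.875 - 0.125Q and Ps = 26 + Q; the wedge Ps − Pb = 27 gives 26 + Q − (96.875 - 0.125Q) = 27, so Q' = 87.
Then Pb = 96.875 − 0.125·87 = 86 and Ps = 26 + 1·87 = 113.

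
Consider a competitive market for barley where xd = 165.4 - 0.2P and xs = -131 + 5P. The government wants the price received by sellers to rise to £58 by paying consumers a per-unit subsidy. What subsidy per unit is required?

At a seller price of 58, quantity supplied is -131 + 5·58 = 159.
Buyers absorb 159 only when they pay Pb with 165.4 − 0.2·Pb = 159, i.e. Pb = 32.
s = Ps − Pb = 58 − 32 = 26.

Required subsidy s = £26 per unit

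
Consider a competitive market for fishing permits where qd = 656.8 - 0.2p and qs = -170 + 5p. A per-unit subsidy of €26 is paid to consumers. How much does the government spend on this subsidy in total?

Pre-subsidy: 656.8 - 0.2p = -170 + 5p gives p* = 159, q* = 625.
With the rebate, buyers effectively pay pb = ps − 26, where ps is the price sellers receive.
Demand in terms of ps becomes qd = 656.8 − 0.2(ps − 26) = 662 - 0.2ps. Setting this equal to supply: 662 - 0.2ps = -170 + 5ps, so ps = 160.
Buyers pay pb = 160 − 26 = 134; q' = -170 + 5·160 = 630.
Government outlay = subsidy × quantity = 26 × 630 = 16380.

Government cost = €16380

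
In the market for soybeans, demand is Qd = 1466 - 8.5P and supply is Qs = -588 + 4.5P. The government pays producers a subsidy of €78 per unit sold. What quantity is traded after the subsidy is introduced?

Pre-subsidy: 1466 - 8.5P = -588 + 4.5P gives P* = 158, Q* = 123.
With the subsidy, sellers receive Ps = Pb + 78 for each unit, where Pb is the price buyers pay.
Supply in terms of Pb becomes Qs = -588 + 4.5(Pb + 78) = -237 + 4.5Pb. Setting this equal to demand: 1466 - 8.5Pb = -237 + 4.5Pb, so Pb = 131.
Sellers receive Ps = 131 + 78 = 209; Q' = 1466 − 8.5·131 = 352.5.

Q' = 352.5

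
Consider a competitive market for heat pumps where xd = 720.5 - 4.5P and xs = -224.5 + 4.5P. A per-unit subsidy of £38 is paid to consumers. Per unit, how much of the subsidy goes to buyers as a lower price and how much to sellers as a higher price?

Pre-subsidy: 720.5 - 4.5P = -224.5 + 4.5P gives P* = 105, x* = 248.
With the rebate, buyers effectively pay Pb = Ps − 38, where Ps is the price sellers receive.
Demand in terms of Ps becomes xd = 720.5 − 4.5(Ps − 38) = 891.5 - 4.5Ps. Setting this equal to supply: 891.5 - 4.5Ps = -224.5 + 4.5Ps, so Ps = 124.
Buyers pay Pb = 124 − 38 = 86; x' = -224.5 + 4.5·124 = 333.5.
Buyers' price falls by P* − Pb = 105 − 86 = 19; sellers' price rises by Ps − P* = 124 − 105 = 19.

Buyers gain £19 per unit; sellers gain £19 per unit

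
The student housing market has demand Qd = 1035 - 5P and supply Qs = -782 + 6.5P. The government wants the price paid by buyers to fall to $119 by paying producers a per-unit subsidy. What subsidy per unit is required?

Required subsidy s = $69 per unit

At a buyer price of 119, quantity demanded is 1035 − 5·119 = 440.
Sellers supply 440 only when they receive Ps with -782 + 6.5·Ps = 440, i.e. Ps = 188.
s = Ps − Pb = 188 − 119 = 69.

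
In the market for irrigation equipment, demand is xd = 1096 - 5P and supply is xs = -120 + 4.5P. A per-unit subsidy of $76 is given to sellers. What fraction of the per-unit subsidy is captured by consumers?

Pre-subsidy: 1096 - 5P = -120 + 4.5P gives P* = 128, x* = 456.
With the subsidy, sellers receive Ps = Pb + 76 for each unit, where Pb is the price buyers pay.
Supply in terms of Pb becomes xs = -120 + 4.5(Pb + 76) = 222 + 4.5Pb. Setting this equal to demand: 1096 - 5Pb = 222 + 4.5Pb, so Pb = 92.
Sellers receive Ps = 92 + 76 = 168; x' = 1096 − 5·92 = 636.
Buyers' price falls by P* − Pb = 128 − 92 = 36; sellers' price rises by Ps − P* = 168 − 128 = 40.
So consumers capture 36/76 = 9/19 of each unit of subsidy.

Consumer share = 9/19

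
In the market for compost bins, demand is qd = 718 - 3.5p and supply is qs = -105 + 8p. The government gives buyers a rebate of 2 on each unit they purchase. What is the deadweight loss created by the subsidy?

Deadweight loss = 112/23

Pre-subsidy: 718 - 3.5p = -105 + 8p gives p* = 1646/23, q* = 10753/23.
With the rebate, buyers effectively pay pb = ps − 2, where ps is the price sellers receive.
Demand in terms of ps becomes qd = 718 − 3.5(ps − 2) = 725 - 3.5ps. Setting this equal to supply: 725 - 3.5ps = -105 + 8ps, so ps = 1660/23.
Buyers pay pb = 1660/23 − 2 = 1614/23; q' = -105 + 8·(1660/23) = 10865/23.
The subsidy expands output by 10865/23 − 10753/23 = 112/23 past the efficient level; on those units the gap between marginal cost and willingness to pay runs from 0 up to 2.
DWL = ½ × 2 × 112/23 = 112/23.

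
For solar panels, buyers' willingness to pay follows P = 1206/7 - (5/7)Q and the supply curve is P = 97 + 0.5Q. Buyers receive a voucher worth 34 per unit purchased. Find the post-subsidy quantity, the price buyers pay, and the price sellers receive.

Pre-subsidy: 1206/7 - (5/7)Q = 97 + 0.5Q gives Q* = 62 and P* = 128.
With the rebate, buyers effectively pay Pb = Ps − 34, where Ps is the price sellers receive.
On the curves, Pb = 1206/7 - (5/7)Q and Ps = 97 + 0.5Q; the wedge Ps − Pb = 34 gives 97 + 0.5Q − (1206/7 - (5/7)Q) = 34, so Q' = 90.
Then Pb = 1206/7 − (5/7)·90 = 108 and Ps = 97 + 0.5·90 = 142.

Q' = 90; buyers pay 108; sellers receive 142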